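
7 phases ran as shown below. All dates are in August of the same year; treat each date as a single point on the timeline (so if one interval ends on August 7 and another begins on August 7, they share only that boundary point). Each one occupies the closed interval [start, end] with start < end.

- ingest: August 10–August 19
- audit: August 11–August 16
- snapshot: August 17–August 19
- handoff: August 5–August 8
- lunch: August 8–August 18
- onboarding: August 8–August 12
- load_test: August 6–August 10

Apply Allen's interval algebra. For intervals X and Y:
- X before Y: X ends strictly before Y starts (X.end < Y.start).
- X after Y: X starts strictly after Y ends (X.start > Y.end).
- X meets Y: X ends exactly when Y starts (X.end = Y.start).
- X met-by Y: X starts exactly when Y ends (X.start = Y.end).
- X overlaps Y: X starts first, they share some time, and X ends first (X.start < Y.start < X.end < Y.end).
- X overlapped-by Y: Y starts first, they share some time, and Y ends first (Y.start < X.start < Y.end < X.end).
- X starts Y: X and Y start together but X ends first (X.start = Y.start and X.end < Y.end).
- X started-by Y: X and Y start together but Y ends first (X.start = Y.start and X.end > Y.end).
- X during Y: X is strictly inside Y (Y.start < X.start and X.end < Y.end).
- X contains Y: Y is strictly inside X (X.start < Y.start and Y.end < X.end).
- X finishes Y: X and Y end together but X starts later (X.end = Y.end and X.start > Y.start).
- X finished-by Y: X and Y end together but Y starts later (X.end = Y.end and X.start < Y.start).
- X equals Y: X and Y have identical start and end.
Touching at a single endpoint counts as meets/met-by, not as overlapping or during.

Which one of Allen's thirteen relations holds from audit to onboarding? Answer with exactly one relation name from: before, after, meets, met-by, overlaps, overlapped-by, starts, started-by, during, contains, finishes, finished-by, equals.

audit = [August 11, August 16]; onboarding = [August 8, August 12].
Compare endpoints: audit.start > onboarding.start, audit.start < onboarding.end, audit.end > onboarding.start, audit.end > onboarding.end.
That pattern is 'overlapped-by'.

overlapped-by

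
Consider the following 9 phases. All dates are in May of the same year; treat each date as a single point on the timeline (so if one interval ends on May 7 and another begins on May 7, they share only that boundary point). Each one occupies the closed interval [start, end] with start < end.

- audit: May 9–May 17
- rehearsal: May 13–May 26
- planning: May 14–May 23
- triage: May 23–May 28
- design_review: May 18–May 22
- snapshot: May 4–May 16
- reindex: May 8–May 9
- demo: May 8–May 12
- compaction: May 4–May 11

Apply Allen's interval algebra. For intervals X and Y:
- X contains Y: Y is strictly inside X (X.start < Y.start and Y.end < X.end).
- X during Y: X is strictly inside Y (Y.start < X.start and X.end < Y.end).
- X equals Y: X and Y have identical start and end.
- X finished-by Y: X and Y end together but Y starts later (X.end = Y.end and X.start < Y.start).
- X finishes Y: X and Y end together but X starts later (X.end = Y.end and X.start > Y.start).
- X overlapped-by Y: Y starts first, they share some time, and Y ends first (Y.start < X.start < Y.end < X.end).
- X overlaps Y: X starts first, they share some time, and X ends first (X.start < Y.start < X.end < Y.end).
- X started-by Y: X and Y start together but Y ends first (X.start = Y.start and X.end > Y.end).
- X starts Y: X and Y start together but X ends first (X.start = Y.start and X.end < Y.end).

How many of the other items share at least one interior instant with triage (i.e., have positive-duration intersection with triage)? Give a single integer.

1

Target triage = [May 23, May 28].
audit [May 9, May 17] → before → no.
compaction [May 4, May 11] → before → no.
demo [May 8, May 12] → before → no.
design_review [May 18, May 22] → before → no.
planning [May 14, May 23] → meets → no.
rehearsal [May 13, May 26] → overlaps → counts.
reindex [May 8, May 9] → before → no.
snapshot [May 4, May 16] → before → no.
Total: 1.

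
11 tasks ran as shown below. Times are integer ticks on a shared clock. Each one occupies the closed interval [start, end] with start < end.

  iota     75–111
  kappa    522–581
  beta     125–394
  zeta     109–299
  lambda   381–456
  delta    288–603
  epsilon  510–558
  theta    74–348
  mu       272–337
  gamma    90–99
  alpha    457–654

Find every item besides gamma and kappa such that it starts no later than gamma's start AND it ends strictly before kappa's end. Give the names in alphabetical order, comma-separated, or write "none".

Conditions: its start is no later than gamma's start (X.start <= 90) AND its end is strictly before kappa's end (X.end < 581).
alpha: start 457 <= 90? ✗; end 654 < 581? ✗ → no.
beta: start 125 <= 90? ✗; end 394 < 581? ✓ → no.
delta: start 288 <= 90? ✗; end 603 < 581? ✗ → no.
epsilon: start 510 <= 90? ✗; end 558 < 581? ✓ → no.
iota: start 75 <= 90? ✓; end 111 < 581? ✓ → yes.
lambda: start 381 <= 90? ✗; end 456 < 581? ✓ → no.
mu: start 272 <= 90? ✗; end 337 < 581? ✓ → no.
theta: start 74 <= 90? ✓; end 348 < 581? ✓ → yes.
zeta: start 109 <= 90? ✗; end 299 < 581? ✓ → no.
Result: iota, theta.

iota, theta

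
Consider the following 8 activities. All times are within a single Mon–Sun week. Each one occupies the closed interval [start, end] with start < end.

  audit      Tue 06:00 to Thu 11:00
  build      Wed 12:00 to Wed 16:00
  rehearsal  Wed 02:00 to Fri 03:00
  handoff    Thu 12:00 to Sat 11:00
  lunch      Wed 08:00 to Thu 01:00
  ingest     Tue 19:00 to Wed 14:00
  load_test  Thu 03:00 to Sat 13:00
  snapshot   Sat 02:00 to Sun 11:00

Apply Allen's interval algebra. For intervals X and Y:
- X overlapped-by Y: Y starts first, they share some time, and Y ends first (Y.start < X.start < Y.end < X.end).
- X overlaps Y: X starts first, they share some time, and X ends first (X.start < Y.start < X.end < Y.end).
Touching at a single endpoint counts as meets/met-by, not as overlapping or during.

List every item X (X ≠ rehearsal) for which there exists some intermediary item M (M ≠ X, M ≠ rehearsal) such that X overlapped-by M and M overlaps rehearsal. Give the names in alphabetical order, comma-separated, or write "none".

Target rehearsal = [Wed 02:00, Fri 03:00].
Intermediaries M with M overlaps rehearsal: audit, ingest.
Via audit — items with X overlapped-by audit: load_test.
Via ingest — items with X overlapped-by ingest: build, lunch.
Union: build, load_test, lunch.

build, load_test, lunch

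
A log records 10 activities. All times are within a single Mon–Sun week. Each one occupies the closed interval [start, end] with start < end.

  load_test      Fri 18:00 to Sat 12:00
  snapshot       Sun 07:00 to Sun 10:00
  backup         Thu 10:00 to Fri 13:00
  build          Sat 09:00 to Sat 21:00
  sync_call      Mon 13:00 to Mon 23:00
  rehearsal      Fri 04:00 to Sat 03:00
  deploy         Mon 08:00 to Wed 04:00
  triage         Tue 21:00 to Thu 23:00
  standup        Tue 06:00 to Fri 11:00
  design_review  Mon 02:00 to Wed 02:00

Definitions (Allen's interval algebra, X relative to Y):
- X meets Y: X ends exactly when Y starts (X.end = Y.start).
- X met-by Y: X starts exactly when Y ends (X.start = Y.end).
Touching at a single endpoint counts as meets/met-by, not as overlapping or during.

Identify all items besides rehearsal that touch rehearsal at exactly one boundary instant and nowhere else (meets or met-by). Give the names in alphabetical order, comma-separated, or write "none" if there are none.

Target rehearsal = [Fri 04:00, Sat 03:00].
backup [Thu 10:00, Fri 13:00] → overlaps → no.
build [Sat 09:00, Sat 21:00] → after → no.
deploy [Mon 08:00, Wed 04:00] → before → no.
design_review [Mon 02:00, Wed 02:00] → before → no.
load_test [Fri 18:00, Sat 12:00] → overlapped-by → no.
snapshot [Sun 07:00, Sun 10:00] → after → no.
standup [Tue 06:00, Fri 11:00] → overlaps → no.
sync_call [Mon 13:00, Mon 23:00] → before → no.
triage [Tue 21:00, Thu 23:00] → before → no.
Result: none.

none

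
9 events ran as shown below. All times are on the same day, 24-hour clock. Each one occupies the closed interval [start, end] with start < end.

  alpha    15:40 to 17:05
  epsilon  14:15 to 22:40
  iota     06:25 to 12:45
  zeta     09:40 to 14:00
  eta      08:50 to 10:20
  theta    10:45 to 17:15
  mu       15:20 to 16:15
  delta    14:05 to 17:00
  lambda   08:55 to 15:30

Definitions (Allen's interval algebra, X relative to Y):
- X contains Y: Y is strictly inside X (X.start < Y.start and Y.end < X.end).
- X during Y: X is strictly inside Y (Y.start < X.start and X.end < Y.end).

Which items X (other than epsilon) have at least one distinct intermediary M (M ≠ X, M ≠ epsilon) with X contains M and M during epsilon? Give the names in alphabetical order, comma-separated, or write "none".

delta, theta

Target epsilon = [14:15, 22:40].
Intermediaries M with M during epsilon: alpha, mu.
Via alpha — items with X contains alpha: theta.
Via mu — items with X contains mu: delta, theta.
Union: delta, theta.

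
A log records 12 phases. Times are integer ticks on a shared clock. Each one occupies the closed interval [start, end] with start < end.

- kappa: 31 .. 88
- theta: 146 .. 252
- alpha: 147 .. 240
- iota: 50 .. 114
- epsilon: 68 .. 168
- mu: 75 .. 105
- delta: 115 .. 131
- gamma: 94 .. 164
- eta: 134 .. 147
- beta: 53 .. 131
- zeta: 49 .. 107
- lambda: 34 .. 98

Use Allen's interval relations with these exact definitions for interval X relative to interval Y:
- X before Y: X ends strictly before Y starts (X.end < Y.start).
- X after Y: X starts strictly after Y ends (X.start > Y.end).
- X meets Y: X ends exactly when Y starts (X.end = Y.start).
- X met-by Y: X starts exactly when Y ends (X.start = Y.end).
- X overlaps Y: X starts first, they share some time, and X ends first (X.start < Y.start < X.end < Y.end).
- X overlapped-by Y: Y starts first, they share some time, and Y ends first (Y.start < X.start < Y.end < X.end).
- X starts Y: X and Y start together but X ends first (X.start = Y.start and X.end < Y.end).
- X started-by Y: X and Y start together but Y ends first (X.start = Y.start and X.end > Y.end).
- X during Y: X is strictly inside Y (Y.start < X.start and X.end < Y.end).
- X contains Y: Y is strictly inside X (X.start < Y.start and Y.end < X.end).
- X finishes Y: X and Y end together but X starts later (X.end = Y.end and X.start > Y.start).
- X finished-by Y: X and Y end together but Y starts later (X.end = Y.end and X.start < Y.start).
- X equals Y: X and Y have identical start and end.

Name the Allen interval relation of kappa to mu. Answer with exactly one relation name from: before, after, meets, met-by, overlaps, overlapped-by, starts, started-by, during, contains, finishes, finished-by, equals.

kappa = [31, 88]; mu = [75, 105].
Compare endpoints: kappa.start < mu.start, kappa.start < mu.end, kappa.end > mu.start, kappa.end < mu.end.
That pattern is 'overlaps'.

overlaps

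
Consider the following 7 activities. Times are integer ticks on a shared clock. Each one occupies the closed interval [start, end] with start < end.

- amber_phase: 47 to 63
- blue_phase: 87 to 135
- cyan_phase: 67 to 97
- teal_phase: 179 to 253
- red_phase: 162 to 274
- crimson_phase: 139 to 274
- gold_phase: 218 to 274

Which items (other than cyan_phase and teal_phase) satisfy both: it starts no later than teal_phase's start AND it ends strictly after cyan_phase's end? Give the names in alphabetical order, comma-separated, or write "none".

Conditions: its start is no later than teal_phase's start (X.start <= 179) AND its end is strictly after cyan_phase's end (X.end > 97).
amber_phase: start 47 <= 179? ✓; end 63 > 97? ✗ → no.
blue_phase: start 87 <= 179? ✓; end 135 > 97? ✓ → yes.
crimson_phase: start 139 <= 179? ✓; end 274 > 97? ✓ → yes.
gold_phase: start 218 <= 179? ✗; end 274 > 97? ✓ → no.
red_phase: start 162 <= 179? ✓; end 274 > 97? ✓ → yes.
Result: blue_phase, crimson_phase, red_phase.

blue_phase, crimson_phase, red_phase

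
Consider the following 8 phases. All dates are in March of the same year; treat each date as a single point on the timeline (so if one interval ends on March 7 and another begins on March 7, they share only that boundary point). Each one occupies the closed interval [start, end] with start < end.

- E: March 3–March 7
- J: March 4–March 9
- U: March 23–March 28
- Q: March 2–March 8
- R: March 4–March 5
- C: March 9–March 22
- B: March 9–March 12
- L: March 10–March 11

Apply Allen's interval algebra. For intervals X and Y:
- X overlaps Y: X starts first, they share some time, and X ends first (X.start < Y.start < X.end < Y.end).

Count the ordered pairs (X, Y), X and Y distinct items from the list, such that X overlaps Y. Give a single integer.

Checking all 56 ordered pairs for relation 'overlaps'; matching pairs in alphabetical order:
(E, J): E overlaps J ✓
(Q, J): Q overlaps J ✓
Count: 2.

2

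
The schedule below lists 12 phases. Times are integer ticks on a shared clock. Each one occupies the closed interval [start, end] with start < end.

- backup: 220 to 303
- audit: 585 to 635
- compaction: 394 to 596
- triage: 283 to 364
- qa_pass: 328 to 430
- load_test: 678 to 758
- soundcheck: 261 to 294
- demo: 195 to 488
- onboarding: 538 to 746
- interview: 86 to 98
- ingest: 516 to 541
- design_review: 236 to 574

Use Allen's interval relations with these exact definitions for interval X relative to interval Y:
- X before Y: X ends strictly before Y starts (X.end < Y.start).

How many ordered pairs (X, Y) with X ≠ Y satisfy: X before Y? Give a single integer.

42

Checking all 132 ordered pairs for relation 'before'; matching pairs in alphabetical order:
(audit, load_test): audit before load_test ✓
(backup, audit): backup before audit ✓
(backup, compaction): backup before compaction ✓
(backup, ingest): backup before ingest ✓
(backup, load_test): backup before load_test ✓
(backup, onboarding): backup before onboarding ✓
(backup, qa_pass): backup before qa_pass ✓
(compaction, load_test): compaction before load_test ✓
(demo, audit): demo before audit ✓
(demo, ingest): demo before ingest ✓
(demo, load_test): demo before load_test ✓
(demo, onboarding): demo before onboarding ✓
(design_review, audit): design_review before audit ✓
(design_review, load_test): design_review before load_test ✓
(ingest, audit): ingest before audit ✓
(ingest, load_test): ingest before load_test ✓
(interview, audit): interview before audit ✓
(interview, backup): interview before backup ✓
(interview, compaction): interview before compaction ✓
(interview, demo): interview before demo ✓
(interview, design_review): interview before design_review ✓
(interview, ingest): interview before ingest ✓
(interview, load_test): interview before load_test ✓
(interview, onboarding): interview before onboarding ✓
... plus 18 further pairs not listed.
Count: 42.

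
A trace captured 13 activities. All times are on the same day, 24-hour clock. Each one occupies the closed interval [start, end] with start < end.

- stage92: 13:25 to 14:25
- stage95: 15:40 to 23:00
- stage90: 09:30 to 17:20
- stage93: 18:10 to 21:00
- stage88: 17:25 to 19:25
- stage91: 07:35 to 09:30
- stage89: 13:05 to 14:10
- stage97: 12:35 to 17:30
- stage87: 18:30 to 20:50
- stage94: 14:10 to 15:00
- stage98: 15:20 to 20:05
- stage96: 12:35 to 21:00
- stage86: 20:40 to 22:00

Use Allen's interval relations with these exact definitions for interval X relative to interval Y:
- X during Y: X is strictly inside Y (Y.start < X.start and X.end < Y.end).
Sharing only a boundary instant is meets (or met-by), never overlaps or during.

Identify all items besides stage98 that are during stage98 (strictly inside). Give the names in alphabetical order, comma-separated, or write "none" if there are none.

stage88

Target stage98 = [15:20, 20:05].
stage86 [20:40, 22:00] → after → no.
stage87 [18:30, 20:50] → overlapped-by → no.
stage88 [17:25, 19:25] → during → yes.
stage89 [13:05, 14:10] → before → no.
stage90 [09:30, 17:20] → overlaps → no.
stage91 [07:35, 09:30] → before → no.
stage92 [13:25, 14:25] → before → no.
stage93 [18:10, 21:00] → overlapped-by → no.
stage94 [14:10, 15:00] → before → no.
stage95 [15:40, 23:00] → overlapped-by → no.
stage96 [12:35, 21:00] → contains → no.
stage97 [12:35, 17:30] → overlaps → no.
Result: stage88.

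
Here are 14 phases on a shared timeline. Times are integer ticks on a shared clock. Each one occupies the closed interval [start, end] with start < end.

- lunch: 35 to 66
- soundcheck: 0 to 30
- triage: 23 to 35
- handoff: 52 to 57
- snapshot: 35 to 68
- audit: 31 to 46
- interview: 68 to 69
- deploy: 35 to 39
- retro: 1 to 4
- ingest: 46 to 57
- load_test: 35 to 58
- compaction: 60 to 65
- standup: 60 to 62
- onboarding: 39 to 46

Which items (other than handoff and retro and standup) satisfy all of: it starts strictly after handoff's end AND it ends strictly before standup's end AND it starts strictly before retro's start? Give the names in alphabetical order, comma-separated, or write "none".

none

Conditions: its start is strictly after handoff's end (X.start > 57) AND its end is strictly before standup's end (X.end < 62) AND its start is strictly before retro's start (X.start < 1).
audit: start 31 > 57? ✗; end 46 < 62? ✓; start 31 < 1? ✗ → no.
compaction: start 60 > 57? ✓; end 65 < 62? ✗; start 60 < 1? ✗ → no.
deploy: start 35 > 57? ✗; end 39 < 62? ✓; start 35 < 1? ✗ → no.
ingest: start 46 > 57? ✗; end 57 < 62? ✓; start 46 < 1? ✗ → no.
interview: start 68 > 57? ✓; end 69 < 62? ✗; start 68 < 1? ✗ → no.
load_test: start 35 > 57? ✗; end 58 < 62? ✓; start 35 < 1? ✗ → no.
lunch: start 35 > 57? ✗; end 66 < 62? ✗; start 35 < 1? ✗ → no.
onboarding: start 39 > 57? ✗; end 46 < 62? ✓; start 39 < 1? ✗ → no.
snapshot: start 35 > 57? ✗; end 68 < 62? ✗; start 35 < 1? ✗ → no.
soundcheck: start 0 > 57? ✗; end 30 < 62? ✓; start 0 < 1? ✓ → no.
triage: start 23 > 57? ✗; end 35 < 62? ✓; start 23 < 1? ✗ → no.
Result: none.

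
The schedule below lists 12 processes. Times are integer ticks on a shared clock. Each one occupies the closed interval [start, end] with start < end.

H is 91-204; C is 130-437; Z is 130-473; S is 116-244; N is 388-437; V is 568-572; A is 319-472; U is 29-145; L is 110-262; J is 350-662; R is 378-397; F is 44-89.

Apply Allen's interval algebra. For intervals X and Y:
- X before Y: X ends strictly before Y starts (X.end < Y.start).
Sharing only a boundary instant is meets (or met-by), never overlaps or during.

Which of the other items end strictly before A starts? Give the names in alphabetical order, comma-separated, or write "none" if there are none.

Target A = [319, 472].
C [130, 437] → overlaps → no.
F [44, 89] → before → yes.
H [91, 204] → before → yes.
J [350, 662] → overlapped-by → no.
L [110, 262] → before → yes.
N [388, 437] → during → no.
R [378, 397] → during → no.
S [116, 244] → before → yes.
U [29, 145] → before → yes.
V [568, 572] → after → no.
Z [130, 473] → contains → no.
Result: F, H, L, S, U.

F, H, L, S, U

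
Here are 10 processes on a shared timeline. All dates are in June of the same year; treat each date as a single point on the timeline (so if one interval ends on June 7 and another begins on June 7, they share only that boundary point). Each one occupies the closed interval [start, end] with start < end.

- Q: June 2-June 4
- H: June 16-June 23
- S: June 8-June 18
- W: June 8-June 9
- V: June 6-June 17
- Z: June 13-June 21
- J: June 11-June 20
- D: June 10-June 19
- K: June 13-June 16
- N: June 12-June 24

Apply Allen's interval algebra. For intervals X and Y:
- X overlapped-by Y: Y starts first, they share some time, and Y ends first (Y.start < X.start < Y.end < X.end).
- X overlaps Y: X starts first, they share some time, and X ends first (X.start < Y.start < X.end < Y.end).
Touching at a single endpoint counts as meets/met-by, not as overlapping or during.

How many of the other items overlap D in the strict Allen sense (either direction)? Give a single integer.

Target D = [June 10, June 19].
H [June 16, June 23] → overlapped-by → counts.
J [June 11, June 20] → overlapped-by → counts.
K [June 13, June 16] → during → no.
N [June 12, June 24] → overlapped-by → counts.
Q [June 2, June 4] → before → no.
S [June 8, June 18] → overlaps → counts.
V [June 6, June 17] → overlaps → counts.
W [June 8, June 9] → before → no.
Z [June 13, June 21] → overlapped-by → counts.
Total: 6.

6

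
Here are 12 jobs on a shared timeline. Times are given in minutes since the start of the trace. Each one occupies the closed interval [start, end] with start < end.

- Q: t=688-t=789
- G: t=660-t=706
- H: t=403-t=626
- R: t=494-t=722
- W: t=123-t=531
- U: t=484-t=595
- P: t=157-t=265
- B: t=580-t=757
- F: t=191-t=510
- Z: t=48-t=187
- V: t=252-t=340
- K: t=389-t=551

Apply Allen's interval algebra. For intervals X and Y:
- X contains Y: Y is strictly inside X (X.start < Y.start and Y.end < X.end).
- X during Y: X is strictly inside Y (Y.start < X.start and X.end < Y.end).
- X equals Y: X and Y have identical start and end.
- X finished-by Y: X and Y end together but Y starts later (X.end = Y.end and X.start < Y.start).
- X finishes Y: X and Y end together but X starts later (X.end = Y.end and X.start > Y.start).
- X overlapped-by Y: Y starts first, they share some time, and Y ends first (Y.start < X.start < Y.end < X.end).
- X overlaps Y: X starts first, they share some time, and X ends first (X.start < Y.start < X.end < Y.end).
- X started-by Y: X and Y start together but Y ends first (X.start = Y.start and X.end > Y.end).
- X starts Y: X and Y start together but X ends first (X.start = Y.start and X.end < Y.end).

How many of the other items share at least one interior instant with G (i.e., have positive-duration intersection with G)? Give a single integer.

3

Target G = [t=660, t=706].
B [t=580, t=757] → contains → counts.
F [t=191, t=510] → before → no.
H [t=403, t=626] → before → no.
K [t=389, t=551] → before → no.
P [t=157, t=265] → before → no.
Q [t=688, t=789] → overlapped-by → counts.
R [t=494, t=722] → contains → counts.
U [t=484, t=595] → before → no.
V [t=252, t=340] → before → no.
W [t=123, t=531] → before → no.
Z [t=48, t=187] → before → no.
Total: 3.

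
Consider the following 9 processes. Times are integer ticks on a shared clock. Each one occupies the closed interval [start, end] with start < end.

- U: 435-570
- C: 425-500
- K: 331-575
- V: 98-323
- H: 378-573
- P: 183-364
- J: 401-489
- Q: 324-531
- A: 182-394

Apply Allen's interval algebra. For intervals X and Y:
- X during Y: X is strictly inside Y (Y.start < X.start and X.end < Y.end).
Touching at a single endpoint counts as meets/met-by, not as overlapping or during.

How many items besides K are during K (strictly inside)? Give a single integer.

4

Target K = [331, 575].
A [182, 394] → overlaps → no.
C [425, 500] → during → counts.
H [378, 573] → during → counts.
J [401, 489] → during → counts.
P [183, 364] → overlaps → no.
Q [324, 531] → overlaps → no.
U [435, 570] → during → counts.
V [98, 323] → before → no.
Total: 4.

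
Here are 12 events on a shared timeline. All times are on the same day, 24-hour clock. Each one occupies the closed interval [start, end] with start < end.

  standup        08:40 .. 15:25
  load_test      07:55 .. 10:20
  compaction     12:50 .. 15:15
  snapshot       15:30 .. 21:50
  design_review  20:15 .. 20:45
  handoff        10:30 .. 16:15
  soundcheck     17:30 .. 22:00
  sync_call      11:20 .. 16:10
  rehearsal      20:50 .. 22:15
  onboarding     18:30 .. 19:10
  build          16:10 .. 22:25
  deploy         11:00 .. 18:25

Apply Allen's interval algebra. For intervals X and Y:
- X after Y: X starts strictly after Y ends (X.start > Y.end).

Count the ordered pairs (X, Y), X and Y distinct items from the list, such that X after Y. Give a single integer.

Checking all 132 ordered pairs for relation 'after'; matching pairs in alphabetical order:
(build, compaction): build after compaction ✓
(build, load_test): build after load_test ✓
(build, standup): build after standup ✓
(compaction, load_test): compaction after load_test ✓
(deploy, load_test): deploy after load_test ✓
(design_review, compaction): design_review after compaction ✓
(design_review, deploy): design_review after deploy ✓
(design_review, handoff): design_review after handoff ✓
(design_review, load_test): design_review after load_test ✓
(design_review, onboarding): design_review after onboarding ✓
(design_review, standup): design_review after standup ✓
(design_review, sync_call): design_review after sync_call ✓
(handoff, load_test): handoff after load_test ✓
(onboarding, compaction): onboarding after compaction ✓
(onboarding, deploy): onboarding after deploy ✓
(onboarding, handoff): onboarding after handoff ✓
(onboarding, load_test): onboarding after load_test ✓
(onboarding, standup): onboarding after standup ✓
(onboarding, sync_call): onboarding after sync_call ✓
(rehearsal, compaction): rehearsal after compaction ✓
(rehearsal, deploy): rehearsal after deploy ✓
(rehearsal, design_review): rehearsal after design_review ✓
(rehearsal, handoff): rehearsal after handoff ✓
(rehearsal, load_test): rehearsal after load_test ✓
... plus 12 further pairs not listed.
Count: 36.

36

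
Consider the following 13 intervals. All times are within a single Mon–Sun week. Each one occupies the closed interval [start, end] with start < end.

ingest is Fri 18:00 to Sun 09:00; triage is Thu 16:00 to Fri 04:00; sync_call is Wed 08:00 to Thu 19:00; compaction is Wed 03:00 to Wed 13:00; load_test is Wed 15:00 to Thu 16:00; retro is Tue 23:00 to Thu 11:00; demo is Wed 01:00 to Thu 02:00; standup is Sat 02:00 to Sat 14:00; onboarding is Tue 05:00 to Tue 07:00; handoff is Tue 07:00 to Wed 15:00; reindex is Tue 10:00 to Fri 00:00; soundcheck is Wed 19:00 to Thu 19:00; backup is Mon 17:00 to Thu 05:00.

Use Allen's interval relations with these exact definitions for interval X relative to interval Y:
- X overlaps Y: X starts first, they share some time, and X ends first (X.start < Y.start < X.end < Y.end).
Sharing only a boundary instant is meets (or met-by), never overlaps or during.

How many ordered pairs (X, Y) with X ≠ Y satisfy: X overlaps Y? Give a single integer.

Checking all 156 ordered pairs for relation 'overlaps'; matching pairs in alphabetical order:
(backup, load_test): backup overlaps load_test ✓
(backup, reindex): backup overlaps reindex ✓
(backup, retro): backup overlaps retro ✓
(backup, soundcheck): backup overlaps soundcheck ✓
(backup, sync_call): backup overlaps sync_call ✓
(compaction, sync_call): compaction overlaps sync_call ✓
(demo, load_test): demo overlaps load_test ✓
(demo, soundcheck): demo overlaps soundcheck ✓
(demo, sync_call): demo overlaps sync_call ✓
(handoff, demo): handoff overlaps demo ✓
(handoff, reindex): handoff overlaps reindex ✓
(handoff, retro): handoff overlaps retro ✓
(handoff, sync_call): handoff overlaps sync_call ✓
(load_test, soundcheck): load_test overlaps soundcheck ✓
(reindex, triage): reindex overlaps triage ✓
(retro, load_test): retro overlaps load_test ✓
(retro, soundcheck): retro overlaps soundcheck ✓
(retro, sync_call): retro overlaps sync_call ✓
(soundcheck, triage): soundcheck overlaps triage ✓
(sync_call, triage): sync_call overlaps triage ✓
Count: 20.

20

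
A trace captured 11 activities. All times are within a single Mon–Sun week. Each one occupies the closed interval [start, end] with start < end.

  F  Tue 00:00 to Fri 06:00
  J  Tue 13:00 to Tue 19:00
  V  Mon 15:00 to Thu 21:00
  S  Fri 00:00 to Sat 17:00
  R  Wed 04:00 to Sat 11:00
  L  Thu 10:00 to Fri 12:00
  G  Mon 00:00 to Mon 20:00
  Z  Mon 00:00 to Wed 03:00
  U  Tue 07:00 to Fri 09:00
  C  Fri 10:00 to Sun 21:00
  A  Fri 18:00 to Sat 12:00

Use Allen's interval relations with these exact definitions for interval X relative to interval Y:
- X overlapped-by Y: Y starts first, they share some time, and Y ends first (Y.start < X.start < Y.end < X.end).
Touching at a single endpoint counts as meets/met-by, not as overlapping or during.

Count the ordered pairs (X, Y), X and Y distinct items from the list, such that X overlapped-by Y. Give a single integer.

Checking all 110 ordered pairs for relation 'overlapped-by'; matching pairs in alphabetical order:
(A, R): A overlapped-by R ✓
(C, L): C overlapped-by L ✓
(C, R): C overlapped-by R ✓
(C, S): C overlapped-by S ✓
(F, V): F overlapped-by V ✓
(F, Z): F overlapped-by Z ✓
(L, F): L overlapped-by F ✓
(L, U): L overlapped-by U ✓
(L, V): L overlapped-by V ✓
(R, F): R overlapped-by F ✓
(R, U): R overlapped-by U ✓
(R, V): R overlapped-by V ✓
(S, F): S overlapped-by F ✓
(S, L): S overlapped-by L ✓
(S, R): S overlapped-by R ✓
(S, U): S overlapped-by U ✓
(U, F): U overlapped-by F ✓
(U, V): U overlapped-by V ✓
(U, Z): U overlapped-by Z ✓
(V, G): V overlapped-by G ✓
(V, Z): V overlapped-by Z ✓
Count: 21.

21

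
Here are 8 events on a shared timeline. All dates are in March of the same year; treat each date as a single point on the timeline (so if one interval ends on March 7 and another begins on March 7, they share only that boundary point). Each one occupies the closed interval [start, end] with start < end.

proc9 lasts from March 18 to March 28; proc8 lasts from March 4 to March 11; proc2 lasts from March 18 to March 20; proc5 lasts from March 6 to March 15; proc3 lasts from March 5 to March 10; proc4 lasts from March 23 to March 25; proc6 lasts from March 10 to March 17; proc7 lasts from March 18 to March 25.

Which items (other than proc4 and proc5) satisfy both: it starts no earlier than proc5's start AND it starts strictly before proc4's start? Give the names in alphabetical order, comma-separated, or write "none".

proc2, proc6, proc7, proc9

Conditions: its start is no earlier than proc5's start (X.start >= March 6) AND its start is strictly before proc4's start (X.start < March 23).
proc2: start March 18 >= March 6? ✓; start March 18 < March 23? ✓ → yes.
proc3: start March 5 >= March 6? ✗; start March 5 < March 23? ✓ → no.
proc6: start March 10 >= March 6? ✓; start March 10 < March 23? ✓ → yes.
proc7: start March 18 >= March 6? ✓; start March 18 < March 23? ✓ → yes.
proc8: start March 4 >= March 6? ✗; start March 4 < March 23? ✓ → no.
proc9: start March 18 >= March 6? ✓; start March 18 < March 23? ✓ → yes.
Result: proc2, proc6, proc7, proc9.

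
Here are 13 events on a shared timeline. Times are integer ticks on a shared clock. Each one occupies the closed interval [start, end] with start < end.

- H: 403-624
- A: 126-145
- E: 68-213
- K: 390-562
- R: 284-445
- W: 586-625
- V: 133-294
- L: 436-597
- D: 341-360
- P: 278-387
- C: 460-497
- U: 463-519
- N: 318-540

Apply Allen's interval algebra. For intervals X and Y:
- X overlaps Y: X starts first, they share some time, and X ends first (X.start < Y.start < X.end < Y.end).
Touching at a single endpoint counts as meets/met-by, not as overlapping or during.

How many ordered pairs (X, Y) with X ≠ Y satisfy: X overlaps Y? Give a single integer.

18

Checking all 156 ordered pairs for relation 'overlaps'; matching pairs in alphabetical order:
(A, V): A overlaps V ✓
(C, U): C overlaps U ✓
(E, V): E overlaps V ✓
(H, W): H overlaps W ✓
(K, H): K overlaps H ✓
(K, L): K overlaps L ✓
(L, W): L overlaps W ✓
(N, H): N overlaps H ✓
(N, K): N overlaps K ✓
(N, L): N overlaps L ✓
(P, N): P overlaps N ✓
(P, R): P overlaps R ✓
(R, H): R overlaps H ✓
(R, K): R overlaps K ✓
(R, L): R overlaps L ✓
(R, N): R overlaps N ✓
(V, P): V overlaps P ✓
(V, R): V overlaps R ✓
Count: 18.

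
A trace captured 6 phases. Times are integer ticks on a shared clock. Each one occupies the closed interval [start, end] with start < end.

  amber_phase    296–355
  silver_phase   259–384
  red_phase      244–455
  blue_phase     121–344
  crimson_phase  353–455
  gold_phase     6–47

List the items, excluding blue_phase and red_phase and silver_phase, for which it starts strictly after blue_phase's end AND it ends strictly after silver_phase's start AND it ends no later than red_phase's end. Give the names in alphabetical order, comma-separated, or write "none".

Conditions: its start is strictly after blue_phase's end (X.start > 344) AND its end is strictly after silver_phase's start (X.end > 259) AND its end is no later than red_phase's end (X.end <= 455).
amber_phase: start 296 > 344? ✗; end 355 > 259? ✓; end 355 <= 455? ✓ → no.
crimson_phase: start 353 > 344? ✓; end 455 > 259? ✓; end 455 <= 455? ✓ → yes.
gold_phase: start 6 > 344? ✗; end 47 > 259? ✗; end 47 <= 455? ✓ → no.
Result: crimson_phase.

crimson_phase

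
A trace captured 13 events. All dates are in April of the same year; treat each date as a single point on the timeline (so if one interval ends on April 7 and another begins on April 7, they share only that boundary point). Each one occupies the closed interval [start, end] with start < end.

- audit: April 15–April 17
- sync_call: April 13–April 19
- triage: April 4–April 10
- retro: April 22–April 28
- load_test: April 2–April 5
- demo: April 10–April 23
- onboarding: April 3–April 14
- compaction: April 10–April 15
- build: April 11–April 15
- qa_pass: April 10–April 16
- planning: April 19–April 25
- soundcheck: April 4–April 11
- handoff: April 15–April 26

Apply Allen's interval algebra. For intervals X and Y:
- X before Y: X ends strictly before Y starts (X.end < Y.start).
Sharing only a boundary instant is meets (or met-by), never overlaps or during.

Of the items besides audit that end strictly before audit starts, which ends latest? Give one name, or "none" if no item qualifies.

onboarding

Target audit = [April 15, April 17].
build [April 11, April 15] → meets → excluded.
compaction [April 10, April 15] → meets → excluded.
demo [April 10, April 23] → contains → excluded.
handoff [April 15, April 26] → started-by → excluded.
load_test [April 2, April 5] → before → candidate.
onboarding [April 3, April 14] → before → candidate.
planning [April 19, April 25] → after → excluded.
qa_pass [April 10, April 16] → overlaps → excluded.
retro [April 22, April 28] → after → excluded.
soundcheck [April 4, April 11] → before → candidate.
sync_call [April 13, April 19] → contains → excluded.
triage [April 4, April 10] → before → candidate.
Among candidates, latest end is April 14 → onboarding.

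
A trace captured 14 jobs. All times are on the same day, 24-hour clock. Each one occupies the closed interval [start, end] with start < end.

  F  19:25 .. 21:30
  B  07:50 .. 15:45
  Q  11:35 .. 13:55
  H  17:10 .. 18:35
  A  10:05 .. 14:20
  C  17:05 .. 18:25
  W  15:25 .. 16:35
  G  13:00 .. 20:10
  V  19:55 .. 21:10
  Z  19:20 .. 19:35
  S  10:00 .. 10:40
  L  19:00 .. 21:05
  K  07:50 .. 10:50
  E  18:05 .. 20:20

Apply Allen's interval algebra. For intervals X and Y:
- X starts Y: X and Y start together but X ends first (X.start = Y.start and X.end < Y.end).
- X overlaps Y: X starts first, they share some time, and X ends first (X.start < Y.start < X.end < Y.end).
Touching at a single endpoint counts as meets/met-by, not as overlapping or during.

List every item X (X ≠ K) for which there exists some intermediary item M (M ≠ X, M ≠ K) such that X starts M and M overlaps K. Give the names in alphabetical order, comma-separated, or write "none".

none

Target K = [07:50, 10:50].
Intermediaries M with M overlaps K: none.
Union: none.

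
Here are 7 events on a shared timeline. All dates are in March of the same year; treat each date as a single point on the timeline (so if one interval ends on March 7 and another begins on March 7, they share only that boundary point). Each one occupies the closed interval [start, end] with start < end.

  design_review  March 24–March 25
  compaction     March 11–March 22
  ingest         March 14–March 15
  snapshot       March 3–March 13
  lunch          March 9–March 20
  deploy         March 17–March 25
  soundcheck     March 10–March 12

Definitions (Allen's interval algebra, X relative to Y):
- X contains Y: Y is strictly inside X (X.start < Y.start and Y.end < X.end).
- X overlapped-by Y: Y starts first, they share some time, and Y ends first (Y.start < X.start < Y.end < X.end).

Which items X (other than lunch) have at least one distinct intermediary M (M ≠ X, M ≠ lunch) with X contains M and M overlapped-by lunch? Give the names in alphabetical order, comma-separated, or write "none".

Target lunch = [March 9, March 20].
Intermediaries M with M overlapped-by lunch: compaction, deploy.
Via compaction — items with X contains compaction: none.
Via deploy — items with X contains deploy: none.
Union: none.

none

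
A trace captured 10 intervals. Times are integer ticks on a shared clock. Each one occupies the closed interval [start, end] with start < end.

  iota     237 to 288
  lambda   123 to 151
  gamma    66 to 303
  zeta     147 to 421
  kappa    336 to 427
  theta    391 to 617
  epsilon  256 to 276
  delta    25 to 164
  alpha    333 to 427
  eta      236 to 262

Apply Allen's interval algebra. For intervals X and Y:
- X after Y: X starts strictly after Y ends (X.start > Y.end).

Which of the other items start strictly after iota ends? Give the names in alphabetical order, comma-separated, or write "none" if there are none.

Target iota = [237, 288].
alpha [333, 427] → after → yes.
delta [25, 164] → before → no.
epsilon [256, 276] → during → no.
eta [236, 262] → overlaps → no.
gamma [66, 303] → contains → no.
kappa [336, 427] → after → yes.
lambda [123, 151] → before → no.
theta [391, 617] → after → yes.
zeta [147, 421] → contains → no.
Result: alpha, kappa, theta.

alpha, kappa, theta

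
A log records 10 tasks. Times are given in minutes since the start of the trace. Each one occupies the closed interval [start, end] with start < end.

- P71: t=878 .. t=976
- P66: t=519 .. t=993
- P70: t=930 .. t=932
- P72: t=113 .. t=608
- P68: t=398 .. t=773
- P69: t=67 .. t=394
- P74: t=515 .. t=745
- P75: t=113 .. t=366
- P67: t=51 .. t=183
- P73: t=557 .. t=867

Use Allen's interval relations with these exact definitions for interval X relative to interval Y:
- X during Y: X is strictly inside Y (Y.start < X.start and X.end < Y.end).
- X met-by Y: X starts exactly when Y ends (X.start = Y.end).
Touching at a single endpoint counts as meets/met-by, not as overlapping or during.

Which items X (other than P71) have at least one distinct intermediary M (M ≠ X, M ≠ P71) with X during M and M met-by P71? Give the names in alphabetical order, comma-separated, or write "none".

none

Target P71 = [t=878, t=976].
Intermediaries M with M met-by P71: none.
Union: none.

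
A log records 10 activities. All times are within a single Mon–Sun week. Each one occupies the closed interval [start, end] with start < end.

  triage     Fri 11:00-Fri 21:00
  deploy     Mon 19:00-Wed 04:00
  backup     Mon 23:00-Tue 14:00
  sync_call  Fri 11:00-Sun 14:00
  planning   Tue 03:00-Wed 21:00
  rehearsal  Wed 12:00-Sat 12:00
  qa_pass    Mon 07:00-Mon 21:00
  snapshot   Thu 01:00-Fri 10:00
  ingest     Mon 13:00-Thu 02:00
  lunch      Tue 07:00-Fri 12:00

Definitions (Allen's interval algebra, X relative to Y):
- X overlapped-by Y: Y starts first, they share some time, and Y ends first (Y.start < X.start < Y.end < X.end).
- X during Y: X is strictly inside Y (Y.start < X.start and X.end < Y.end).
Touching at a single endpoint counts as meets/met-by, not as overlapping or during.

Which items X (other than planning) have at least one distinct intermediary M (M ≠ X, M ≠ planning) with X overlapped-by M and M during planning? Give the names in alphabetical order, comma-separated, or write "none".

none

Target planning = [Tue 03:00, Wed 21:00].
Intermediaries M with M during planning: none.
Union: none.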